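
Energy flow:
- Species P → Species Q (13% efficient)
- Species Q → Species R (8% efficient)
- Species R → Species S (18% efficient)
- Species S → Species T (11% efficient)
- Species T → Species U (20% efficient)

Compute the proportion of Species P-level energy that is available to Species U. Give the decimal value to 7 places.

Product of link efficiencies: 0.13 × 0.08 × 0.18 × 0.11 × 0.2 = 0.000041184

0.0000412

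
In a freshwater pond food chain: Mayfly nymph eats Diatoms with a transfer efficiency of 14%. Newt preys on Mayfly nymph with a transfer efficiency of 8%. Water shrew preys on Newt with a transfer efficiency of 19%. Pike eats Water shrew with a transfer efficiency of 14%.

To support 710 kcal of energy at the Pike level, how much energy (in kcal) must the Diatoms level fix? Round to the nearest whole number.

2383190 kcal

Cumulative transfer efficiency: 0.14 × 0.08 × 0.19 × 0.14 = 0.00029792
Diatoms energy = 710 / 0.00029792 = 2383190 kcal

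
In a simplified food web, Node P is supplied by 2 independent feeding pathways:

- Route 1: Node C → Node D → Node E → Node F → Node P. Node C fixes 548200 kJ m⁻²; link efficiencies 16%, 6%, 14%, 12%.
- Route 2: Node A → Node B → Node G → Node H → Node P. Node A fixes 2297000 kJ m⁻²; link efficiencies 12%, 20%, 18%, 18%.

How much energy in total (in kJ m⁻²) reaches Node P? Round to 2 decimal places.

Route 1: 548200 × 0.16 × 0.06 × 0.14 × 0.12 = 88.413696 kJ m⁻²
Route 2: 2297000 × 0.12 × 0.2 × 0.18 × 0.18 = 1786.1472 kJ m⁻²
Total at Node P: 88.413696 + 1786.1472 = 1874.560896 kJ m⁻²

1874.56 kJ m⁻²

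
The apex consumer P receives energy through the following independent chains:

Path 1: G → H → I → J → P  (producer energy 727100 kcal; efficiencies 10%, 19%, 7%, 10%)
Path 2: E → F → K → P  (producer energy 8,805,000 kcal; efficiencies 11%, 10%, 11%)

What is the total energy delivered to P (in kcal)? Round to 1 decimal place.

10750.8 kcal

Path 1: 727100 × 0.1 × 0.19 × 0.07 × 0.1 = 96.7043 kcal
Path 2: 8805000 × 0.11 × 0.1 × 0.11 = 10654.05 kcal
Total at P: 96.7043 + 10654.05 = 10750.7543 kcal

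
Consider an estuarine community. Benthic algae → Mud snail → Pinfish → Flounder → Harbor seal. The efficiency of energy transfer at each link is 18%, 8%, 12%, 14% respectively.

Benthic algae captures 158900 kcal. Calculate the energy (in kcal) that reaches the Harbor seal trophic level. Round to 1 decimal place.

Mud snail: 158900 × 0.18 = 28602 kcal
Pinfish: 28602 × 0.08 = 2288.16 kcal
Flounder: 2288.16 × 0.12 = 274.5792 kcal
Harbor seal: 274.5792 × 0.14 = 38.441088 kcal

38.4 kcal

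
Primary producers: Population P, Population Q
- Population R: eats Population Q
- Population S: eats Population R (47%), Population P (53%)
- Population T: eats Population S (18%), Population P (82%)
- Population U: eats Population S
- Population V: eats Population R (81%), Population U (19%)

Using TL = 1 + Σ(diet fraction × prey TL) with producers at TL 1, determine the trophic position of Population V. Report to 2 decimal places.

3.28

Population R: 1 + 1 = 2
Population S: 1 + (0.47×2 + 0.53×1) = 2.47
Population T: 1 + (0.18×2.47 + 0.82×1) = 2.2646
Population U: 1 + 2.47 = 3.47
Population V: 1 + (0.81×2 + 0.19×3.47) = 3.2793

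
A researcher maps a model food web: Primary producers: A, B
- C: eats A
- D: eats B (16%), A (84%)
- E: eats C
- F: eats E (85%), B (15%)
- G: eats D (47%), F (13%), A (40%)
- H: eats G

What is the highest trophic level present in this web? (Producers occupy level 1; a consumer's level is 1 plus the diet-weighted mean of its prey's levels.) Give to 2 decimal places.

3.82

C: 1 + 1 = 2
D: 1 + (0.16×1 + 0.84×1) = 2
E: 1 + 2 = 3
F: 1 + (0.85×3 + 0.15×1) = 3.7
G: 1 + (0.47×2 + 0.13×3.7 + 0.4×1) = 2.821
H: 1 + 2.821 = 3.821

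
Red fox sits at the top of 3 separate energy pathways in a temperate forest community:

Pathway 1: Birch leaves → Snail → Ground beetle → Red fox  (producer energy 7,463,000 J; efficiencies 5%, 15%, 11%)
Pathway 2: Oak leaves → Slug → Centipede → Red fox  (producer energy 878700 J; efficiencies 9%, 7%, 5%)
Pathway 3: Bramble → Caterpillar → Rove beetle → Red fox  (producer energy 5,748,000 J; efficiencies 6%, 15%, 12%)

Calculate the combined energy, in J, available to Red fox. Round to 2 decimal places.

12641.61 J

Pathway 1: 7463000 × 0.05 × 0.15 × 0.11 = 6156.975 J
Pathway 2: 878700 × 0.09 × 0.07 × 0.05 = 276.7905 J
Pathway 3: 5748000 × 0.06 × 0.15 × 0.12 = 6207.84 J
Total at Red fox: 6156.975 + 276.7905 + 6207.84 = 12641.6055 J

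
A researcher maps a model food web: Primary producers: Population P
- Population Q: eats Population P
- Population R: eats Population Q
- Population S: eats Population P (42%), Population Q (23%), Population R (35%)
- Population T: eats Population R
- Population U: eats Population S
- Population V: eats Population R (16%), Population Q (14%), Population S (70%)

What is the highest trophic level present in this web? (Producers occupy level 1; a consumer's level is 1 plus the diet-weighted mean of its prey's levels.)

Population Q: 1 + 1 = 2
Population R: 1 + 2 = 3
Population S: 1 + (0.42×1 + 0.23×2 + 0.35×3) = 2.93
Population T: 1 + 3 = 4
Population U: 1 + 2.93 = 3.93
Population V: 1 + (0.16×3 + 0.14×2 + 0.7×2.93) = 3.811

4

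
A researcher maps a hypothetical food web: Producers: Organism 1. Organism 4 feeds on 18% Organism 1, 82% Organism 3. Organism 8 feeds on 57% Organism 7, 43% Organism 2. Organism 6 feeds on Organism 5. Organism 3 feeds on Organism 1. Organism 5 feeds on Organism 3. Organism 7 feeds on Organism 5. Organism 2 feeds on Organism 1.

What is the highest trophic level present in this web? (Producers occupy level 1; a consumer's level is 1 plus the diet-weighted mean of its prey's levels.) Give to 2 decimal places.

Organism 2: 1 + 1 = 2
Organism 3: 1 + 1 = 2
Organism 4: 1 + (0.18×1 + 0.82×2) = 2.82
Organism 5: 1 + 2 = 3
Organism 6: 1 + 3 = 4
Organism 7: 1 + 3 = 4
Organism 8: 1 + (0.57×4 + 0.43×2) = 4.14

4.14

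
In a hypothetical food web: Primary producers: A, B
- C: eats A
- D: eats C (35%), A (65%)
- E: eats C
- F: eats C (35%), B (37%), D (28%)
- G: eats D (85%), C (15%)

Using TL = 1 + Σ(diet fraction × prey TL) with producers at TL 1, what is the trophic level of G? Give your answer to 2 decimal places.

C: 1 + 1 = 2
D: 1 + (0.35×2 + 0.65×1) = 2.35
E: 1 + 2 = 3
F: 1 + (0.35×2 + 0.37×1 + 0.28×2.35) = 2.728
G: 1 + (0.85×2.35 + 0.15×2) = 3.2975

3.30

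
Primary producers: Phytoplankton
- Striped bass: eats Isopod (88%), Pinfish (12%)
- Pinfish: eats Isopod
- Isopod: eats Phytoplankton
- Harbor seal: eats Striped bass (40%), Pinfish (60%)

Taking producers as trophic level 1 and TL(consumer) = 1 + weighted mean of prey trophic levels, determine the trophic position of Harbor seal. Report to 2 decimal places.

4.05

Isopod: 1 + 1 = 2
Pinfish: 1 + 2 = 3
Striped bass: 1 + (0.88×2 + 0.12×3) = 3.12
Harbor seal: 1 + (0.4×3.12 + 0.6×3) = 4.048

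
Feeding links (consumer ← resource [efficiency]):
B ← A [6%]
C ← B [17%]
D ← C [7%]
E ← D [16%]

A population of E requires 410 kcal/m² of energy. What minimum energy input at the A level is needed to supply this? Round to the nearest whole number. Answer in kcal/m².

Cumulative transfer efficiency: 0.06 × 0.17 × 0.07 × 0.16 = 0.00011424
A energy = 410 / 0.00011424 = 3588936 kcal/m²

3588936 kcal/m²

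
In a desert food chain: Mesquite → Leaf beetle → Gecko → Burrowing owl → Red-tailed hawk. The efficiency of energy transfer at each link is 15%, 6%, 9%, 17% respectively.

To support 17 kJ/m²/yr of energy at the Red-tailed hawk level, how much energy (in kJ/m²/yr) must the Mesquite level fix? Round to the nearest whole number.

Cumulative transfer efficiency: 0.15 × 0.06 × 0.09 × 0.17 = 0.0001377
Mesquite energy = 17 / 0.0001377 = 123457 kJ/m²/yr

123457 kJ/m²/yr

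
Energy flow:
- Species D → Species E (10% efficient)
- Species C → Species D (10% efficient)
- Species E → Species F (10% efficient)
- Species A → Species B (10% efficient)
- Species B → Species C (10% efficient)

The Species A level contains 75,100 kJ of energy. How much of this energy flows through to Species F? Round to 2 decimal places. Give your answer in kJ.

Species B: 75100 × 0.1 = 7510 kJ
Species C: 7510 × 0.1 = 751 kJ
Species D: 751 × 0.1 = 75.1 kJ
Species E: 75.1 × 0.1 = 7.51 kJ
Species F: 7.51 × 0.1 = 0.751 kJ

0.75 kJ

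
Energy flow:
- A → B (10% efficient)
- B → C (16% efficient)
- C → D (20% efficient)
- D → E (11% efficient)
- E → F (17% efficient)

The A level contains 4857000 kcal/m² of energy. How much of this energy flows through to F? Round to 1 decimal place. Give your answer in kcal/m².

B: 4857000 × 0.1 = 485700 kcal/m²
C: 485700 × 0.16 = 77712 kcal/m²
D: 77712 × 0.2 = 15542.4 kcal/m²
E: 15542.4 × 0.11 = 1709.664 kcal/m²
F: 1709.664 × 0.17 = 290.64288 kcal/m²

290.6 kcal/m²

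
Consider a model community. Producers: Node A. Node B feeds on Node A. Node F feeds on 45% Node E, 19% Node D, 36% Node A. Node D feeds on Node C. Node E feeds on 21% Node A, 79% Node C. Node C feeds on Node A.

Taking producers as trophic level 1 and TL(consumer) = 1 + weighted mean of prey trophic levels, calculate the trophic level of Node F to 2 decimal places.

Node B: 1 + 1 = 2
Node C: 1 + 1 = 2
Node D: 1 + 2 = 3
Node E: 1 + (0.21×1 + 0.79×2) = 2.79
Node F: 1 + (0.45×2.79 + 0.19×3 + 0.36×1) = 3.1855

3.19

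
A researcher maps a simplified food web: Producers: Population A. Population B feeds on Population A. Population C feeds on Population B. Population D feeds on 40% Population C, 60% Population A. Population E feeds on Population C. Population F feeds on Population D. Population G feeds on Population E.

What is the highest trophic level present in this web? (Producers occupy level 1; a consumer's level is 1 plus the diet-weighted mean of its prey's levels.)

Population B: 1 + 1 = 2
Population C: 1 + 2 = 3
Population D: 1 + (0.4×3 + 0.6×1) = 2.8
Population E: 1 + 3 = 4
Population F: 1 + 2.8 = 3.8
Population G: 1 + 4 = 5

5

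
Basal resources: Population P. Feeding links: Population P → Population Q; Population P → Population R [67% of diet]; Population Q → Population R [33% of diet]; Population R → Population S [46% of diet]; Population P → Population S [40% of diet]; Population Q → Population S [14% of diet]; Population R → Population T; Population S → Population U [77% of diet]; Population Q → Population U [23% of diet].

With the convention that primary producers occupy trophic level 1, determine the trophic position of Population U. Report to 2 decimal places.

Population Q: 1 + 1 = 2
Population R: 1 + (0.67×1 + 0.33×2) = 2.33
Population S: 1 + (0.46×2.33 + 0.4×1 + 0.14×2) = 2.7518
Population T: 1 + 2.33 = 3.33
Population U: 1 + (0.77×2.7518 + 0.23×2) = 3.578886

3.58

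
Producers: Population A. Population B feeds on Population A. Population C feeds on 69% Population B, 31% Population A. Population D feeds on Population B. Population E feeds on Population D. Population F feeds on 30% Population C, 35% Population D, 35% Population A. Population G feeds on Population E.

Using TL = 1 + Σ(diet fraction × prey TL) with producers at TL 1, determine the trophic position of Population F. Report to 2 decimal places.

3.21

Population B: 1 + 1 = 2
Population C: 1 + (0.69×2 + 0.31×1) = 2.69
Population D: 1 + 2 = 3
Population E: 1 + 3 = 4
Population F: 1 + (0.3×2.69 + 0.35×3 + 0.35×1) = 3.207
Population G: 1 + 4 = 5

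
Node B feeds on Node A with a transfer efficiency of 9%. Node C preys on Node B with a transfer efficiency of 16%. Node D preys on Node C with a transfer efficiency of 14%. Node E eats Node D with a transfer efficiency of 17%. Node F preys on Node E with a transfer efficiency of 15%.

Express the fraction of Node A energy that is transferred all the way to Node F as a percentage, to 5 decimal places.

0.00514%

Product of link efficiencies: 0.09 × 0.16 × 0.14 × 0.17 × 0.15 = 0.000051408
As a percentage: 0.000051408 × 100 = 0.00514%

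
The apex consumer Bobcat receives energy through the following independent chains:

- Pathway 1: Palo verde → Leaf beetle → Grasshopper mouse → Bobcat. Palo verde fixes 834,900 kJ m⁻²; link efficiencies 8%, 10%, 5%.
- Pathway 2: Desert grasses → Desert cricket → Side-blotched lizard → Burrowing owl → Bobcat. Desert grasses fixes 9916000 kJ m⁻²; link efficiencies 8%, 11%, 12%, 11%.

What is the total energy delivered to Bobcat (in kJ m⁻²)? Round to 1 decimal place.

Pathway 1: 834900 × 0.08 × 0.1 × 0.05 = 333.96 kJ m⁻²
Pathway 2: 9916000 × 0.08 × 0.11 × 0.12 × 0.11 = 1151.84256 kJ m⁻²
Total at Bobcat: 333.96 + 1151.84256 = 1485.80256 kJ m⁻²

1485.8 kJ m⁻²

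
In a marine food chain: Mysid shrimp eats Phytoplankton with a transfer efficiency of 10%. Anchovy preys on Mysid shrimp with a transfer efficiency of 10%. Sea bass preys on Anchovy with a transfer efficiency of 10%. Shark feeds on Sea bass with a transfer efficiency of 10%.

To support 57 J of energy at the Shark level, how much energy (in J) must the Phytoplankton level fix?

Cumulative transfer efficiency: 0.1 × 0.1 × 0.1 × 0.1 = 0.0001
Phytoplankton energy = 57 / 0.0001 = 570000 J

570000 J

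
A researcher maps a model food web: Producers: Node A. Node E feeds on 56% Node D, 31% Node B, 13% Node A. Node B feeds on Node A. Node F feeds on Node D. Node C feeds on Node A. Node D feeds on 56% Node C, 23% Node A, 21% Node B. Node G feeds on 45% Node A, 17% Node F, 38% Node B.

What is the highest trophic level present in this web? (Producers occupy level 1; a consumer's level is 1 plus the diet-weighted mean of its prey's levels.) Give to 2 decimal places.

3.77

Node B: 1 + 1 = 2
Node C: 1 + 1 = 2
Node D: 1 + (0.56×2 + 0.23×1 + 0.21×2) = 2.77
Node E: 1 + (0.56×2.77 + 0.31×2 + 0.13×1) = 3.3012
Node F: 1 + 2.77 = 3.77
Node G: 1 + (0.45×1 + 0.17×3.77 + 0.38×2) = 2.8509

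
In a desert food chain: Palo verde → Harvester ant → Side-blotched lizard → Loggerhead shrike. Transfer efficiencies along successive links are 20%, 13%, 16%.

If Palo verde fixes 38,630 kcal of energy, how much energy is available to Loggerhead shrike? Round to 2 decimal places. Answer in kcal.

160.70 kcal

Harvester ant: 38630 × 0.2 = 7726 kcal
Side-blotched lizard: 7726 × 0.13 = 1004.38 kcal
Loggerhead shrike: 1004.38 × 0.16 = 160.7008 kcal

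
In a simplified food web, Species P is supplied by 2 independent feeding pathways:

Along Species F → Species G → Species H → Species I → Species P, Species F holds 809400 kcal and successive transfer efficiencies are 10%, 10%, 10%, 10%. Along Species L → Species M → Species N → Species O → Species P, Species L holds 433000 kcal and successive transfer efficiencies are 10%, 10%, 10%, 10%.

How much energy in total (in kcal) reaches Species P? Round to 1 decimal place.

124.2 kcal

Via Species F: 809400 × 0.1 × 0.1 × 0.1 × 0.1 = 80.94 kcal
Via Species L: 433000 × 0.1 × 0.1 × 0.1 × 0.1 = 43.3 kcal
Total at Species P: 80.94 + 43.3 = 124.24 kcal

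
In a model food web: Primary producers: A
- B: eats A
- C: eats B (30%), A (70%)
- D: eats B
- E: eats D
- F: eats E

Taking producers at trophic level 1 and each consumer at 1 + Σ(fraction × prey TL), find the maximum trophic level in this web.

5

B: 1 + 1 = 2
C: 1 + (0.3×2 + 0.7×1) = 2.3
D: 1 + 2 = 3
E: 1 + 3 = 4
F: 1 + 4 = 5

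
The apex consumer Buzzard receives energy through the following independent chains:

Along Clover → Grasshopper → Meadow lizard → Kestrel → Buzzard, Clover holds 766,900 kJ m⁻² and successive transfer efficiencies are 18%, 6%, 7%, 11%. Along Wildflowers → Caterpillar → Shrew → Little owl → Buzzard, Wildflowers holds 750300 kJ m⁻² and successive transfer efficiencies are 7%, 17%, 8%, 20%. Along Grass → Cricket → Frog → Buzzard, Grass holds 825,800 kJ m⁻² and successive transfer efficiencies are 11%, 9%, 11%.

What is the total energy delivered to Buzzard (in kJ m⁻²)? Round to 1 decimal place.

Via Clover: 766900 × 0.18 × 0.06 × 0.07 × 0.11 = 63.775404 kJ m⁻²
Via Wildflowers: 750300 × 0.07 × 0.17 × 0.08 × 0.2 = 142.85712 kJ m⁻²
Via Grass: 825800 × 0.11 × 0.09 × 0.11 = 899.2962 kJ m⁻²
Total at Buzzard: 63.775404 + 142.85712 + 899.2962 = 1105.928724 kJ m⁻²

1105.9 kJ m⁻²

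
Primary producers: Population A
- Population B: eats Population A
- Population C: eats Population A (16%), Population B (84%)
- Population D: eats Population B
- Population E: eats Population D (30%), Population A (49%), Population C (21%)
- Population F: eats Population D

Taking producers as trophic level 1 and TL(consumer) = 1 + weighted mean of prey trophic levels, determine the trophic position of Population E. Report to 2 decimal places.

Population B: 1 + 1 = 2
Population C: 1 + (0.16×1 + 0.84×2) = 2.84
Population D: 1 + 2 = 3
Population E: 1 + (0.3×3 + 0.49×1 + 0.21×2.84) = 2.9864
Population F: 1 + 3 = 4

2.99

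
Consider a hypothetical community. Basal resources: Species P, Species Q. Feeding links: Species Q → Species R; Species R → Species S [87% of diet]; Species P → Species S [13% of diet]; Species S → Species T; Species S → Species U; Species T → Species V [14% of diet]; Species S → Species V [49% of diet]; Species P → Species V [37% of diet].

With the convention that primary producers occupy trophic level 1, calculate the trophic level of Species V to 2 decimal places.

Species R: 1 + 1 = 2
Species S: 1 + (0.87×2 + 0.13×1) = 2.87
Species T: 1 + 2.87 = 3.87
Species U: 1 + 2.87 = 3.87
Species V: 1 + (0.14×3.87 + 0.49×2.87 + 0.37×1) = 3.3181

3.32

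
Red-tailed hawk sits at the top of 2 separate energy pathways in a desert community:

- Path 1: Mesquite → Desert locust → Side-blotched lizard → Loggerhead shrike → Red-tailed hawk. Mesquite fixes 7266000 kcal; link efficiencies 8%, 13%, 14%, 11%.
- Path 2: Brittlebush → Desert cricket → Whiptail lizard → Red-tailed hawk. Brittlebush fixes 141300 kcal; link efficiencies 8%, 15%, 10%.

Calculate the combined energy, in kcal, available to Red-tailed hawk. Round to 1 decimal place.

1333.3 kcal

Path 1: 7266000 × 0.08 × 0.13 × 0.14 × 0.11 = 1163.72256 kcal
Path 2: 141300 × 0.08 × 0.15 × 0.1 = 169.56 kcal
Total at Red-tailed hawk: 1163.72256 + 169.56 = 1333.28256 kcal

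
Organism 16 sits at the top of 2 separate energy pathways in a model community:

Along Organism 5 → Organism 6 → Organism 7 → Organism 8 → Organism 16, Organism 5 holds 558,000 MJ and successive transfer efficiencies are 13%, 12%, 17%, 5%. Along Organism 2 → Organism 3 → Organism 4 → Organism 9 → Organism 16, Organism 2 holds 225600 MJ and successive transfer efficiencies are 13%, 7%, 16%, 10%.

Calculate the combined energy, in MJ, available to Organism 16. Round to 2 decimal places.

Via Organism 5: 558000 × 0.13 × 0.12 × 0.17 × 0.05 = 73.9908 MJ
Via Organism 2: 225600 × 0.13 × 0.07 × 0.16 × 0.1 = 32.84736 MJ
Total at Organism 16: 73.9908 + 32.84736 = 106.83816 MJ

106.84 MJ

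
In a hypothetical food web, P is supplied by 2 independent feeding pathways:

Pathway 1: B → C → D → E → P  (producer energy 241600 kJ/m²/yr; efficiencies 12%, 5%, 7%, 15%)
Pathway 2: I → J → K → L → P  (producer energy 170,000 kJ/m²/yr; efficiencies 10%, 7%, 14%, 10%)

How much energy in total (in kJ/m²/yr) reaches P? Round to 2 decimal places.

Pathway 1: 241600 × 0.12 × 0.05 × 0.07 × 0.15 = 15.2208 kJ/m²/yr
Pathway 2: 170000 × 0.1 × 0.07 × 0.14 × 0.1 = 16.66 kJ/m²/yr
Total at P: 15.2208 + 16.66 = 31.8808 kJ/m²/yr

31.88 kJ/m²/yr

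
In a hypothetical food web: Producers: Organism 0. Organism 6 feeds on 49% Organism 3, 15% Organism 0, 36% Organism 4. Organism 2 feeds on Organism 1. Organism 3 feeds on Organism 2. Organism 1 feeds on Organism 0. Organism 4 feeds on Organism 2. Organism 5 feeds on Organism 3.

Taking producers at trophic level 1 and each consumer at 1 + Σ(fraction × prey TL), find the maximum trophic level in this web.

Organism 1: 1 + 1 = 2
Organism 2: 1 + 2 = 3
Organism 3: 1 + 3 = 4
Organism 4: 1 + 3 = 4
Organism 5: 1 + 4 = 5
Organism 6: 1 + (0.49×4 + 0.15×1 + 0.36×4) = 4.55

5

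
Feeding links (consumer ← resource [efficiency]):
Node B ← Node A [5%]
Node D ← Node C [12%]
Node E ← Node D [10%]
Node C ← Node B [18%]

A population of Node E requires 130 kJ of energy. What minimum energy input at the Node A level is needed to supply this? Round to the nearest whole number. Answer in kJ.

Cumulative transfer efficiency: 0.05 × 0.18 × 0.12 × 0.1 = 0.000108
Node A energy = 130 / 0.000108 = 1203704 kJ

1203704 kJ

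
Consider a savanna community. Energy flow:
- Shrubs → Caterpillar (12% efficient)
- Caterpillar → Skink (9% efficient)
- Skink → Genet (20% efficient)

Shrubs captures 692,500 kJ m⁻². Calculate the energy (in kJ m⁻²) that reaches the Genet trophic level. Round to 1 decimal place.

Caterpillar: 692500 × 0.12 = 83100 kJ m⁻²
Skink: 83100 × 0.09 = 7479 kJ m⁻²
Genet: 7479 × 0.2 = 1495.8 kJ m⁻²

1495.8 kJ m⁻²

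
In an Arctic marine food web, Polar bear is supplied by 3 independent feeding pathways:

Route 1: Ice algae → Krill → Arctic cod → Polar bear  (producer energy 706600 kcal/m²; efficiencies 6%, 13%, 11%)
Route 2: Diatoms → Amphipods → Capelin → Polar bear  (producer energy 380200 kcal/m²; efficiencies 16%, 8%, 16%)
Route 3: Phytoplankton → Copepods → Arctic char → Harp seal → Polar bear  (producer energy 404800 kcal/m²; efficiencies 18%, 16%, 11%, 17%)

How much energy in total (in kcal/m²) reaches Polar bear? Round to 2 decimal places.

1602.92 kcal/m²

Route 1: 706600 × 0.06 × 0.13 × 0.11 = 606.2628 kcal/m²
Route 2: 380200 × 0.16 × 0.08 × 0.16 = 778.6496 kcal/m²
Route 3: 404800 × 0.18 × 0.16 × 0.11 × 0.17 = 218.009088 kcal/m²
Total at Polar bear: 606.2628 + 778.6496 + 218.009088 = 1602.921488 kcal/m²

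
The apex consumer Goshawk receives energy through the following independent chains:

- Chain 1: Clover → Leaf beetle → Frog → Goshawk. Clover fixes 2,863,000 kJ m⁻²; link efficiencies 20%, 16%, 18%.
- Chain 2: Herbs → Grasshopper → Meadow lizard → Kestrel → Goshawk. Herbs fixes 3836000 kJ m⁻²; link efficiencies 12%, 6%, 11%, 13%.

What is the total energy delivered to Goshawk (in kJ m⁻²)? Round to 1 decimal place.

16885.8 kJ m⁻²

Chain 1: 2863000 × 0.2 × 0.16 × 0.18 = 16490.88 kJ m⁻²
Chain 2: 3836000 × 0.12 × 0.06 × 0.11 × 0.13 = 394.95456 kJ m⁻²
Total at Goshawk: 16490.88 + 394.95456 = 16885.83456 kJ m⁻²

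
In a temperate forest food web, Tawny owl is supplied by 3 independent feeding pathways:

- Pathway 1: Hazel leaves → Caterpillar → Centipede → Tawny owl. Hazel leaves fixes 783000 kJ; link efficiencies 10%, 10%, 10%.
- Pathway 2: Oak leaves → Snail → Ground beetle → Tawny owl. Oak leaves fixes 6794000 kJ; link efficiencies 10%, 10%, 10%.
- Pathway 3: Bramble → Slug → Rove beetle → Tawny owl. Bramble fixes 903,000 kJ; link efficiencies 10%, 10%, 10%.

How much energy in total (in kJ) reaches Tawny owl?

8480 kJ

Pathway 1: 783000 × 0.1 × 0.1 × 0.1 = 783 kJ
Pathway 2: 6794000 × 0.1 × 0.1 × 0.1 = 6794 kJ
Pathway 3: 903000 × 0.1 × 0.1 × 0.1 = 903 kJ
Total at Tawny owl: 783 + 6794 + 903 = 8480 kJ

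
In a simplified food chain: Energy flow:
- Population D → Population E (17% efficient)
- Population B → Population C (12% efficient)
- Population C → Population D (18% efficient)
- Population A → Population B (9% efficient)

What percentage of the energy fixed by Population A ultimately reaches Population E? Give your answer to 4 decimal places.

Product of link efficiencies: 0.09 × 0.12 × 0.18 × 0.17 = 0.00033048
As a percentage: 0.00033048 × 100 = 0.0330%

0.0330%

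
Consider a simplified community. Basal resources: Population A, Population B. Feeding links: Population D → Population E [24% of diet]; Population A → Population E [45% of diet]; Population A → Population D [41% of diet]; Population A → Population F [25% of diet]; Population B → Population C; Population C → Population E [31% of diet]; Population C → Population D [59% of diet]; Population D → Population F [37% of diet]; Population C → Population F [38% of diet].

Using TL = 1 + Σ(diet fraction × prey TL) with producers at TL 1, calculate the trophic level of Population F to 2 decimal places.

2.97

Population C: 1 + 1 = 2
Population D: 1 + (0.41×1 + 0.59×2) = 2.59
Population E: 1 + (0.31×2 + 0.45×1 + 0.24×2.59) = 2.6916
Population F: 1 + (0.38×2 + 0.25×1 + 0.37×2.59) = 2.9683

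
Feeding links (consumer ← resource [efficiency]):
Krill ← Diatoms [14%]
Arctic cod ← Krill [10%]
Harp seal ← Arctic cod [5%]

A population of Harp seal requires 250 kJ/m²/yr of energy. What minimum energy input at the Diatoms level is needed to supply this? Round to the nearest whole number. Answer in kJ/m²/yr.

357143 kJ/m²/yr

Cumulative transfer efficiency: 0.14 × 0.1 × 0.05 = 0.0007
Diatoms energy = 250 / 0.0007 = 357143 kJ/m²/yr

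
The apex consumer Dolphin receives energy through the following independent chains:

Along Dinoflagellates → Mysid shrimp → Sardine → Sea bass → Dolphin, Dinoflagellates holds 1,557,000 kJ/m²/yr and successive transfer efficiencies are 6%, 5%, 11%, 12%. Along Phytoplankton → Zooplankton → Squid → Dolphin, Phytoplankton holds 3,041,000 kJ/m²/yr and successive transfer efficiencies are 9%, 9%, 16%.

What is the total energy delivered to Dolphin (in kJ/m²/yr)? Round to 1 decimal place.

Via Dinoflagellates: 1557000 × 0.06 × 0.05 × 0.11 × 0.12 = 61.6572 kJ/m²/yr
Via Phytoplankton: 3041000 × 0.09 × 0.09 × 0.16 = 3941.136 kJ/m²/yr
Total at Dolphin: 61.6572 + 3941.136 = 4002.7932 kJ/m²/yr

4002.8 kJ/m²/yr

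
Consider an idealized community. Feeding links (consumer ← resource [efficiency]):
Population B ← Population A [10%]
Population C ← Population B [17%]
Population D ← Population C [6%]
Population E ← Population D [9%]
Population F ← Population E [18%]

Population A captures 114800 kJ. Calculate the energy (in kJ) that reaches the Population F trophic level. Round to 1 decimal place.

1.9 kJ

Population B: 114800 × 0.1 = 11480 kJ
Population C: 11480 × 0.17 = 1951.6 kJ
Population D: 1951.6 × 0.06 = 117.096 kJ
Population E: 117.096 × 0.09 = 10.53864 kJ
Population F: 10.53864 × 0.18 = 1.8969552 kJ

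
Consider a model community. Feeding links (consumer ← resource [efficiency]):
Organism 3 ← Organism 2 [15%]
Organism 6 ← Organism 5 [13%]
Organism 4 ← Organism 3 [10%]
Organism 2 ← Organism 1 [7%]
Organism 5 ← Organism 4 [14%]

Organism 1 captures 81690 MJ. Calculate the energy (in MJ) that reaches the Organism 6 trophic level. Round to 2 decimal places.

1.56 MJ

Organism 2: 81690 × 0.07 = 5718.3 MJ
Organism 3: 5718.3 × 0.15 = 857.745 MJ
Organism 4: 857.745 × 0.1 = 85.7745 MJ
Organism 5: 85.7745 × 0.14 = 12.00843 MJ
Organism 6: 12.00843 × 0.13 = 1.5610959 MJ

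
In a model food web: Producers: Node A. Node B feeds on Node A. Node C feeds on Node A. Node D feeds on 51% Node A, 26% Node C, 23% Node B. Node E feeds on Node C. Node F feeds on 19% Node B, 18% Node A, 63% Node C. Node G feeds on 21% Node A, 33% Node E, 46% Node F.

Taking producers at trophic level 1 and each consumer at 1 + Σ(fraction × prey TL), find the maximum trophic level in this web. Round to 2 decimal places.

3.50

Node B: 1 + 1 = 2
Node C: 1 + 1 = 2
Node D: 1 + (0.51×1 + 0.26×2 + 0.23×2) = 2.49
Node E: 1 + 2 = 3
Node F: 1 + (0.19×2 + 0.18×1 + 0.63×2) = 2.82
Node G: 1 + (0.21×1 + 0.33×3 + 0.46×2.82) = 3.4972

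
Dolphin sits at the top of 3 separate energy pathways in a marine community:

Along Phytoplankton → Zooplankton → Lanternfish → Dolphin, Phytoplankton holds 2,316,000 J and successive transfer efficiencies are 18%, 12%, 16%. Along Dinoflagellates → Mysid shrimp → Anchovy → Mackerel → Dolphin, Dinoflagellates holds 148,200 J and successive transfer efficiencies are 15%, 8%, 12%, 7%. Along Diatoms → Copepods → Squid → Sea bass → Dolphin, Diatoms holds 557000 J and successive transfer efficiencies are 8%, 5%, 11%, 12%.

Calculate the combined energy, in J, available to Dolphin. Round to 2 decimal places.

Via Phytoplankton: 2316000 × 0.18 × 0.12 × 0.16 = 8004.096 J
Via Dinoflagellates: 148200 × 0.15 × 0.08 × 0.12 × 0.07 = 14.93856 J
Via Diatoms: 557000 × 0.08 × 0.05 × 0.11 × 0.12 = 29.4096 J
Total at Dolphin: 8004.096 + 14.93856 + 29.4096 = 8048.44416 J

8048.44 J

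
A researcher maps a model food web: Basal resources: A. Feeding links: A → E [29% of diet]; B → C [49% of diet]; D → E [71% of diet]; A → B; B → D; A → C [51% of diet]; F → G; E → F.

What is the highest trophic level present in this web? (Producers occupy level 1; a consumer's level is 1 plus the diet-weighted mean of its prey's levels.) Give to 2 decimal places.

5.42

B: 1 + 1 = 2
C: 1 + (0.51×1 + 0.49×2) = 2.49
D: 1 + 2 = 3
E: 1 + (0.71×3 + 0.29×1) = 3.42
F: 1 + 3.42 = 4.42
G: 1 + 4.42 = 5.42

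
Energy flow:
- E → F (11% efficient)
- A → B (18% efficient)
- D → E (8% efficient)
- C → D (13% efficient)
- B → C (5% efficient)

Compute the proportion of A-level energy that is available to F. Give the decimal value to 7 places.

0.0000103

Product of link efficiencies: 0.18 × 0.05 × 0.13 × 0.08 × 0.11 = 0.000010296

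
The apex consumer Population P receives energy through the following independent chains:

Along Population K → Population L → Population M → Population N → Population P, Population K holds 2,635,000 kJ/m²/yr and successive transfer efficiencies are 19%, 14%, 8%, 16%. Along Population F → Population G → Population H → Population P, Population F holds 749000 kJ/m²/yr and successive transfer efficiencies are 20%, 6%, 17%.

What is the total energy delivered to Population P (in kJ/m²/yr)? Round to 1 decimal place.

2425.1 kJ/m²/yr

Via Population K: 2635000 × 0.19 × 0.14 × 0.08 × 0.16 = 897.1648 kJ/m²/yr
Via Population F: 749000 × 0.2 × 0.06 × 0.17 = 1527.96 kJ/m²/yr
Total at Population P: 897.1648 + 1527.96 = 2425.1248 kJ/m²/yr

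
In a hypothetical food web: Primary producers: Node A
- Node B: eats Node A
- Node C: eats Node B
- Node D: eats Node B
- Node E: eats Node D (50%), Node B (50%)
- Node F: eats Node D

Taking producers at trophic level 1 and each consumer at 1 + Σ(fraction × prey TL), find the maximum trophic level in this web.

4

Node B: 1 + 1 = 2
Node C: 1 + 2 = 3
Node D: 1 + 2 = 3
Node E: 1 + (0.5×3 + 0.5×2) = 3.5
Node F: 1 + 3 = 4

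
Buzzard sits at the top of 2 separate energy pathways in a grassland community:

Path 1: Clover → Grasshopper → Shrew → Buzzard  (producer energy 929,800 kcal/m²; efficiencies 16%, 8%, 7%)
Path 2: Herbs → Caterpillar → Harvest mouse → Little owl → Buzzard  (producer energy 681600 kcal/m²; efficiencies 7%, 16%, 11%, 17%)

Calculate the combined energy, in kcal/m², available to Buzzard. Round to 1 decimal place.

Path 1: 929800 × 0.16 × 0.08 × 0.07 = 833.1008 kcal/m²
Path 2: 681600 × 0.07 × 0.16 × 0.11 × 0.17 = 142.754304 kcal/m²
Total at Buzzard: 833.1008 + 142.754304 = 975.855104 kcal/m²

975.9 kcal/m²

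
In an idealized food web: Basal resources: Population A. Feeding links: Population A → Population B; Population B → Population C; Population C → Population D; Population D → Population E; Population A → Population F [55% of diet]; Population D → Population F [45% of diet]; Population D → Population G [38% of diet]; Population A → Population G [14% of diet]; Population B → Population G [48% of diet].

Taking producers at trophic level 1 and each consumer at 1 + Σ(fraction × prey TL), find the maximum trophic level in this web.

5

Population B: 1 + 1 = 2
Population C: 1 + 2 = 3
Population D: 1 + 3 = 4
Population E: 1 + 4 = 5
Population F: 1 + (0.55×1 + 0.45×4) = 3.35
Population G: 1 + (0.38×4 + 0.14×1 + 0.48×2) = 3.62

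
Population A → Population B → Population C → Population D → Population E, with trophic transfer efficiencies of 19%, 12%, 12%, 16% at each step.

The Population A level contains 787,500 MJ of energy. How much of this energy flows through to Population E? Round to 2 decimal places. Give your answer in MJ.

344.74 MJ

Population B: 787500 × 0.19 = 149625 MJ
Population C: 149625 × 0.12 = 17955 MJ
Population D: 17955 × 0.12 = 2154.6 MJ
Population E: 2154.6 × 0.16 = 344.736 MJ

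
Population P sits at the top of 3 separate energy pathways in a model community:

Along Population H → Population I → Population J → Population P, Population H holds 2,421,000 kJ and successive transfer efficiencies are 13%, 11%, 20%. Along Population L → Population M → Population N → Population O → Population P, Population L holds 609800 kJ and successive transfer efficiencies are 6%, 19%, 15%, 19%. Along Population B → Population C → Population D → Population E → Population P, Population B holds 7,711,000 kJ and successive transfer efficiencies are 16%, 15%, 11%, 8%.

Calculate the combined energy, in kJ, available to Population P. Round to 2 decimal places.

Via Population H: 2421000 × 0.13 × 0.11 × 0.2 = 6924.06 kJ
Via Population L: 609800 × 0.06 × 0.19 × 0.15 × 0.19 = 198.12402 kJ
Via Population B: 7711000 × 0.16 × 0.15 × 0.11 × 0.08 = 1628.5632 kJ
Total at Population P: 6924.06 + 198.12402 + 1628.5632 = 8750.74722 kJ

8750.75 kJ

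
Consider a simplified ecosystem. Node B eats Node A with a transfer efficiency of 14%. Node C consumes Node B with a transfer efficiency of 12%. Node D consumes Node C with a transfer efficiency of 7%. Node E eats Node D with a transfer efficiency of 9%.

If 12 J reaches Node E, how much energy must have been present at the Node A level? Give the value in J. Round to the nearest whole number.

Cumulative transfer efficiency: 0.14 × 0.12 × 0.07 × 0.09 = 0.00010584
Node A energy = 12 / 0.00010584 = 113379 J

113379 J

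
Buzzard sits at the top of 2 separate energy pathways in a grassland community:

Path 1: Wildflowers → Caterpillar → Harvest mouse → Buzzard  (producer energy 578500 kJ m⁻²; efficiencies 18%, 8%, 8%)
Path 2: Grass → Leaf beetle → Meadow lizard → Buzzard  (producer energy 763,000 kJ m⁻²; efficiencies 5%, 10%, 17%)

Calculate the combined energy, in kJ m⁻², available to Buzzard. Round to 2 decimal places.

1314.98 kJ m⁻²

Path 1: 578500 × 0.18 × 0.08 × 0.08 = 666.432 kJ m⁻²
Path 2: 763000 × 0.05 × 0.1 × 0.17 = 648.55 kJ m⁻²
Total at Buzzard: 666.432 + 648.55 = 1314.982 kJ m⁻²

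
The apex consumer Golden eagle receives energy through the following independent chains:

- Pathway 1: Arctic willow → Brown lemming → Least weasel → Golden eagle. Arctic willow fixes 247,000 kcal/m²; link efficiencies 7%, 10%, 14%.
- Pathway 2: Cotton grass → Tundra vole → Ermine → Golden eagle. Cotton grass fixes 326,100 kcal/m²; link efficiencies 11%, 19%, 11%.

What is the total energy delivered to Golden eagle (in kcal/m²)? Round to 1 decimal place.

991.8 kcal/m²

Pathway 1: 247000 × 0.07 × 0.1 × 0.14 = 242.06 kcal/m²
Pathway 2: 326100 × 0.11 × 0.19 × 0.11 = 749.7039 kcal/m²
Total at Golden eagle: 242.06 + 749.7039 = 991.7639 kcal/m²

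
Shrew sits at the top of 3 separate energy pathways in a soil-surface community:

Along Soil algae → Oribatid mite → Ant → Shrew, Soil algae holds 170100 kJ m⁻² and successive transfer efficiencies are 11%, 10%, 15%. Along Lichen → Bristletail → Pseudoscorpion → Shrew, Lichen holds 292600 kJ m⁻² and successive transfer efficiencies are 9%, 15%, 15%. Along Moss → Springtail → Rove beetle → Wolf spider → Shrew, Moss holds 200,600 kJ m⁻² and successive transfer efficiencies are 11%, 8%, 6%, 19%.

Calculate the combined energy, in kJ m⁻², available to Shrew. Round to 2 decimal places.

893.30 kJ m⁻²

Via Soil algae: 170100 × 0.11 × 0.1 × 0.15 = 280.665 kJ m⁻²
Via Lichen: 292600 × 0.09 × 0.15 × 0.15 = 592.515 kJ m⁻²
Via Moss: 200600 × 0.11 × 0.08 × 0.06 × 0.19 = 20.124192 kJ m⁻²
Total at Shrew: 280.665 + 592.515 + 20.124192 = 893.304192 kJ m⁻²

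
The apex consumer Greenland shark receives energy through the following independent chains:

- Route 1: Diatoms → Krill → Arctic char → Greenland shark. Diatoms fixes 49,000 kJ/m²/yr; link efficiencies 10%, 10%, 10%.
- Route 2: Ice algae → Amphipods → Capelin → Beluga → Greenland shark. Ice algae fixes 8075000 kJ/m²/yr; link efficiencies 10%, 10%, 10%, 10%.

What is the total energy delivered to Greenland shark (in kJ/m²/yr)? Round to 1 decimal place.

Route 1: 49000 × 0.1 × 0.1 × 0.1 = 49 kJ/m²/yr
Route 2: 8075000 × 0.1 × 0.1 × 0.1 × 0.1 = 807.5 kJ/m²/yr
Total at Greenland shark: 49 + 807.5 = 856.5 kJ/m²/yr

856.5 kJ/m²/yr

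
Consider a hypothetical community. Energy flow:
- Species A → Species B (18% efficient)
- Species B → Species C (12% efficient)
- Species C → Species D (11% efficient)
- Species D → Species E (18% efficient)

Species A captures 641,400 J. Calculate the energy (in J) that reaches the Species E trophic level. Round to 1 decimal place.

Species B: 641400 × 0.18 = 115452 J
Species C: 115452 × 0.12 = 13854.24 J
Species D: 13854.24 × 0.11 = 1523.9664 J
Species E: 1523.9664 × 0.18 = 274.313952 J

274.3 J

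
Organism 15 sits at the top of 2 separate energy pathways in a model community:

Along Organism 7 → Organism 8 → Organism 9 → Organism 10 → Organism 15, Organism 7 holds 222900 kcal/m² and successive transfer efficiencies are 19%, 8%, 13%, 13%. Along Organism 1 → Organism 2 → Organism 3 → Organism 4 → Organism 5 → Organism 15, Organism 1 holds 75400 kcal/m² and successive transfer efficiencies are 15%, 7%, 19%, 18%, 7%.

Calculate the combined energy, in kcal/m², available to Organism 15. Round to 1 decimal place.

59.2 kcal/m²

Via Organism 7: 222900 × 0.19 × 0.08 × 0.13 × 0.13 = 57.258552 kcal/m²
Via Organism 1: 75400 × 0.15 × 0.07 × 0.19 × 0.18 × 0.07 = 1.8953298 kcal/m²
Total at Organism 15: 57.258552 + 1.8953298 = 59.1538818 kcal/m²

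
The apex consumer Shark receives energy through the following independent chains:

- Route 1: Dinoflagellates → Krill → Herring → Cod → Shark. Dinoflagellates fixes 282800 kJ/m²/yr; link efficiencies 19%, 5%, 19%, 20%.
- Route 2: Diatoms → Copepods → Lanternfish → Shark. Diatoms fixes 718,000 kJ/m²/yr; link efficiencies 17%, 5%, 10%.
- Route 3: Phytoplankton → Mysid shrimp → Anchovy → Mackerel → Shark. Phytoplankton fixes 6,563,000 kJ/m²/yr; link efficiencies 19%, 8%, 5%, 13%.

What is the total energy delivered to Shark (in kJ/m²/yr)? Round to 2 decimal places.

1360.82 kJ/m²/yr

Route 1: 282800 × 0.19 × 0.05 × 0.19 × 0.2 = 102.0908 kJ/m²/yr
Route 2: 718000 × 0.17 × 0.05 × 0.1 = 610.3 kJ/m²/yr
Route 3: 6563000 × 0.19 × 0.08 × 0.05 × 0.13 = 648.4244 kJ/m²/yr
Total at Shark: 102.0908 + 610.3 + 648.4244 = 1360.8152 kJ/m²/yr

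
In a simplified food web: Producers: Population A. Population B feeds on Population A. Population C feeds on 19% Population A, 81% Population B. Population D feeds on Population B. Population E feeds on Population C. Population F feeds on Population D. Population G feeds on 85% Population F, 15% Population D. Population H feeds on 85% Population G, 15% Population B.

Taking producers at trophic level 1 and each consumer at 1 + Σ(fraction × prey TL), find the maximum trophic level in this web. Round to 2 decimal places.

Population B: 1 + 1 = 2
Population C: 1 + (0.19×1 + 0.81×2) = 2.81
Population D: 1 + 2 = 3
Population E: 1 + 2.81 = 3.81
Population F: 1 + 3 = 4
Population G: 1 + (0.85×4 + 0.15×3) = 4.85
Population H: 1 + (0.85×4.85 + 0.15×2) = 5.4225

5.42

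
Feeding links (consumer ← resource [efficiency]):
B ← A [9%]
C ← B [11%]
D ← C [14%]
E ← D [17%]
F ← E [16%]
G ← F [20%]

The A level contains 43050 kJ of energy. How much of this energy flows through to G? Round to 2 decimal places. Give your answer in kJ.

0.32 kJ

B: 43050 × 0.09 = 3874.5 kJ
C: 3874.5 × 0.11 = 426.195 kJ
D: 426.195 × 0.14 = 59.6673 kJ
E: 59.6673 × 0.17 = 10.143441 kJ
F: 10.143441 × 0.16 = 1.62295056 kJ
G: 1.62295056 × 0.2 = 0.324590112 kJ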